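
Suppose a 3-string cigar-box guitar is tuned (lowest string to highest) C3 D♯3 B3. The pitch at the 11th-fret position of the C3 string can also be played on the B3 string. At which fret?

0

Fret 11 on C3 is MIDI 48 + 11 = 59 (B3). On the B3 string (open MIDI 59), that pitch is 59 − 59 = fret 0.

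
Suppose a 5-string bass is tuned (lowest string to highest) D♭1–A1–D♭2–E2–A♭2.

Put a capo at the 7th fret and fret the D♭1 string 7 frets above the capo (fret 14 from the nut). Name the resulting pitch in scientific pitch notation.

E♭2

The capo raises the open D♭1 by 7 semitones to A♭1; fretting 7 more gives D♭1 + 7 + 7 = D♭1 + 14 semitones = E♭2.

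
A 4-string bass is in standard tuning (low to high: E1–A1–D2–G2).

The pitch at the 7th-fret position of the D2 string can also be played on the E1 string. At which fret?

17

Fret 7 on D2 is MIDI 38 + 7 = 45 (A2). On the E1 string (open MIDI 28), that pitch is 45 − 28 = fret 17.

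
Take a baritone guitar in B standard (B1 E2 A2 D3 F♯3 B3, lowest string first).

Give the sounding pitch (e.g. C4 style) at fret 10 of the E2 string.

E2 is MIDI 40. Adding 10 gives 50, which is D3.

D3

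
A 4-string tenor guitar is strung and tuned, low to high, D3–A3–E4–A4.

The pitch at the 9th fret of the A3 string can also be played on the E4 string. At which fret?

2

A3 at fret 9 is A3 + 9 semitones = F♯4.
The open E4 string is 7 semitones above the open A3, so the same pitch on the E4 string lies at fret 9 − 7 = 2.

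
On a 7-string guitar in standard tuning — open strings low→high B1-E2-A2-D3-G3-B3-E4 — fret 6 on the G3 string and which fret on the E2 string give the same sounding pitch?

Fret 6 on G3 is MIDI 55 + 6 = 61 (C#4). On the E2 string (open MIDI 40), that pitch is 61 − 40 = fret 21.

21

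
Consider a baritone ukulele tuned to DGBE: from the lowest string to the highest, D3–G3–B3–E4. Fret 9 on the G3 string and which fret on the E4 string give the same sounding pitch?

G3 at fret 9 is G3 + 9 semitones = E4.
The open E4 string is 9 semitones above the open G3, so the same pitch on the E4 string lies at fret 9 − 9 = 0.

0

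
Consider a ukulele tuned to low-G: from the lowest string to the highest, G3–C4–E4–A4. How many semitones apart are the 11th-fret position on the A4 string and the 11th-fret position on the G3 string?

A4 at fret 11 → G♯5 (MIDI 80); G3 at fret 11 → F♯4 (MIDI 66).
80 − 66 = 14, so the two pitches are 14 semitones apart, with G♯5 the higher.

14 semitones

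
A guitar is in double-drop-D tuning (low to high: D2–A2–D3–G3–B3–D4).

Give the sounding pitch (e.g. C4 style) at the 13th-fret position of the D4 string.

D4 is MIDI 62. Adding 13 gives 75, which is D♯5.
(Equivalently spelled E♭5.)

D♯5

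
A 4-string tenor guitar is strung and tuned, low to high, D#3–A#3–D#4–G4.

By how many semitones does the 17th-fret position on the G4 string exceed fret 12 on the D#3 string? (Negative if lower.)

21 semitones

G4 at fret 17 → C6 (MIDI 84); D#3 at fret 12 → D#4 (MIDI 63).
84 − 63 = 21, so the two pitches are 21 semitones apart.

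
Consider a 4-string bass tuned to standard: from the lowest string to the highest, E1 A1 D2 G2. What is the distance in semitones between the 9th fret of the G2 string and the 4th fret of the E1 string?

G2 at fret 9 → E3 (MIDI 52); E1 at fret 4 → G♯1 (MIDI 32).
52 − 32 = 20, so the two pitches are 20 semitones apart, with E3 the higher.

20 semitones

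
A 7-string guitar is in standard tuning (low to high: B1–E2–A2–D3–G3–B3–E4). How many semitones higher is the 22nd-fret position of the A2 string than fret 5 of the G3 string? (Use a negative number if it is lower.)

A2 at fret 22 → G4 (MIDI 67); G3 at fret 5 → C4 (MIDI 60).
67 − 60 = 7, so the two pitches are 7 semitones apart.

7 semitones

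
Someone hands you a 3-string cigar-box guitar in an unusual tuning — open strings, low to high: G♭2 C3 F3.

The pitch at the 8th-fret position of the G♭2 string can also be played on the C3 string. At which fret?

2

Fret 8 on G♭2 is MIDI 42 + 8 = 50 (D3). On the C3 string (open MIDI 48), that pitch is 50 − 48 = fret 2.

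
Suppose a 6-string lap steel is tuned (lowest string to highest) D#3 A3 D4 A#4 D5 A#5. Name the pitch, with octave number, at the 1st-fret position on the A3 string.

Each fret is one semitone, so A3 + 1 = A#3.
(Equivalently spelled Bb3.)

A#3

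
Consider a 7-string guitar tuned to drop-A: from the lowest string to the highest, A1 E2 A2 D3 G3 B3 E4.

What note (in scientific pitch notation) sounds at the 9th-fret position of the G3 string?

E4

Each fret is one semitone, so G3 + 9 = E4.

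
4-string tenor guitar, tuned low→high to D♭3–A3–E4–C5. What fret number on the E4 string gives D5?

10

D5 is 10 semitones above the open E4 (E–F–Gb–G–…–C–Db–D), so it sits at fret 10.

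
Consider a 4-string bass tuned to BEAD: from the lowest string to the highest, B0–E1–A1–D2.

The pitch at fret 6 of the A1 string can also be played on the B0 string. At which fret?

Fret 6 on A1 is MIDI 33 + 6 = 39 (D#2). On the B0 string (open MIDI 23), that pitch is 39 − 23 = fret 16.

16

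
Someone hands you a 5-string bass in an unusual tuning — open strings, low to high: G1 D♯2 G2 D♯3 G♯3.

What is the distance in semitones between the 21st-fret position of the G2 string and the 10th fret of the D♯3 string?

3 semitones

G2 at fret 21 → E4 (MIDI 64); D♯3 at fret 10 → C♯4 (MIDI 61).
64 − 61 = 3, so the two pitches are 3 semitones apart, with E4 the higher.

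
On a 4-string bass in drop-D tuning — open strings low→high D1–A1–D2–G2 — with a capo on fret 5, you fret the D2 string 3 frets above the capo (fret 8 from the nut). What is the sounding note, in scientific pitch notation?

The capo raises the open D2 by 5 semitones to G2; fretting 3 more gives D2 + 5 + 3 = D2 + 8 semitones = A#2.

A#2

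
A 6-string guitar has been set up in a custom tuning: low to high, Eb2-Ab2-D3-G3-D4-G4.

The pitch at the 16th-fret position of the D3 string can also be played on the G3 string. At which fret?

Fret 16 on D3 is MIDI 50 + 16 = 66 (Gb4). On the G3 string (open MIDI 55), that pitch is 66 − 55 = fret 11.

11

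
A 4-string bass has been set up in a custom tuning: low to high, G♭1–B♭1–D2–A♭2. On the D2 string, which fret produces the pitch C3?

C3 is 10 semitones above the open D2 (D–Eb–E–F–…–Bb–B–C), so it sits at fret 10.

10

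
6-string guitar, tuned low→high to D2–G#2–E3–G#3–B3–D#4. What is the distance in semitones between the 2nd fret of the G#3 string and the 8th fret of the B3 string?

9 semitones

G#3 at fret 2 → A#3 (MIDI 58); B3 at fret 8 → G4 (MIDI 67).
58 − 67 = -9, so the two pitches are 9 semitones apart, with G4 the higher.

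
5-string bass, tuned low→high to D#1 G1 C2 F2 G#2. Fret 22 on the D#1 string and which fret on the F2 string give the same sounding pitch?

D#1 at fret 22 is D#1 + 22 semitones = C#3.
The open F2 string is 14 semitones above the open D#1, so the same pitch on the F2 string lies at fret 22 − 14 = 8.

8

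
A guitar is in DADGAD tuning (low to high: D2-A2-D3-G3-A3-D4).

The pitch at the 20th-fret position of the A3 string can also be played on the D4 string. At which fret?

15

Fret 20 on A3 is MIDI 57 + 20 = 77 (F5). On the D4 string (open MIDI 62), that pitch is 77 − 62 = fret 15.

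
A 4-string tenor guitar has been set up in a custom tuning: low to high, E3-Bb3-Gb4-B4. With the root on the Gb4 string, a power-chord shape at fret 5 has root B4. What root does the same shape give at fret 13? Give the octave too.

Moving from fret 5 to fret 13 shifts the root by 8 semitones.
B4 up 8 semitones is G5.

G5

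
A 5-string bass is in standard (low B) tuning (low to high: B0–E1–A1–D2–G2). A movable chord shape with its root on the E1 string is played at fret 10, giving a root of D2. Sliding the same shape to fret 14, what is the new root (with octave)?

Moving from fret 10 to fret 14 shifts the root by 4 semitones.
D2 up 4 semitones is F#2.

F#2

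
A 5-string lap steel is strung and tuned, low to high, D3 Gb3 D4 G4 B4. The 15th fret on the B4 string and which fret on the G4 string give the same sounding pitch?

19

B4 at fret 15 is B4 + 15 semitones = D6.
The open G4 string is 4 semitones below the open B4, so the same pitch on the G4 string lies at fret 15 + 4 = 19.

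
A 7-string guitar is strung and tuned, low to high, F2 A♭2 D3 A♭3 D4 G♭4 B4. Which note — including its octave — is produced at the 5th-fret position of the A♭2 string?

D♭3

The open A♭2 string plus 5 semitones: Ab–A–Bb–B–C–Db.
The walk passes from B into C once, so the octave number goes from 2 to 3.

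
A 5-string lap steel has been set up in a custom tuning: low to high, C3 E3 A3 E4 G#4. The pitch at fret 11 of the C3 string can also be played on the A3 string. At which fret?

Fret 11 on C3 is MIDI 48 + 11 = 59 (B3). On the A3 string (open MIDI 57), that pitch is 59 − 57 = fret 2.

2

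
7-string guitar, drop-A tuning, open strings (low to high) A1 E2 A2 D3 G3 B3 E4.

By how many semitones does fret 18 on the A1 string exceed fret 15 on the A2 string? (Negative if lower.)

-9 semitones

A1 at fret 18 → D#3 (MIDI 51); A2 at fret 15 → C4 (MIDI 60).
51 − 60 = -9, so the two pitches are 9 semitones apart.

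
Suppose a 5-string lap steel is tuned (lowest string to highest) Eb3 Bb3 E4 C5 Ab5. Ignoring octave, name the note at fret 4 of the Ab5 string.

C

Each fret is one semitone, so Ab5 + 4 = C.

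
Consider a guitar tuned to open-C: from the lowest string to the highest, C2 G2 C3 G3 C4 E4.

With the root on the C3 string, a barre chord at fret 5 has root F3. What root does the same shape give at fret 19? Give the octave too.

Moving from fret 5 to fret 19 shifts the root by 14 semitones.
F3 up 14 semitones is G4.

G4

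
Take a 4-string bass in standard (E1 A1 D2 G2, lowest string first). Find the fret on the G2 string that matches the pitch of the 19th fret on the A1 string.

9

Fret 19 on A1 is MIDI 33 + 19 = 52 (E3). On the G2 string (open MIDI 43), that pitch is 52 − 43 = fret 9.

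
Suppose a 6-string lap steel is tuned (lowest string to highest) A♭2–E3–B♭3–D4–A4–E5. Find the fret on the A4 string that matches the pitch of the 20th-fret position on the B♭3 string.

Fret 20 on B♭3 is MIDI 58 + 20 = 78 (G♭5). On the A4 string (open MIDI 69), that pitch is 78 − 69 = fret 9.

9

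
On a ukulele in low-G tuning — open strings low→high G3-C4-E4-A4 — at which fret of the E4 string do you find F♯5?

14

F♯5 is 14 semitones above the open E4 (E–F–F#–G–…–E–F–F#), so it sits at fret 14.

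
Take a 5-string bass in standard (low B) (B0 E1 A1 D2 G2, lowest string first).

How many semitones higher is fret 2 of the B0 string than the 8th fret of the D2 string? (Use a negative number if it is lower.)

B0 at fret 2 → C#1 (MIDI 25); D2 at fret 8 → A#2 (MIDI 46).
25 − 46 = -21, so the two pitches are 21 semitones apart.

-21 semitones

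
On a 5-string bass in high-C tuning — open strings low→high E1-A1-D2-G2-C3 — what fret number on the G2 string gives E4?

21

E4 is 21 semitones above the open G2 (G–G#–A–A#–…–D–D#–E), so it sits at fret 21.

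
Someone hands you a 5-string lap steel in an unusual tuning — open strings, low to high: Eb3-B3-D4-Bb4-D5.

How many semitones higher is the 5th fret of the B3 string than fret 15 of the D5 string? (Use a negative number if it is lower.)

-25 semitones

B3 at fret 5 → E4 (MIDI 64); D5 at fret 15 → F6 (MIDI 89).
64 − 89 = -25, so the two pitches are 25 semitones apart.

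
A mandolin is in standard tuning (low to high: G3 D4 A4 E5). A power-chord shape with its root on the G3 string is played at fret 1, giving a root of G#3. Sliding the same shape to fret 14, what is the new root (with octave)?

A4

Moving from fret 1 to fret 14 shifts the root by 13 semitones.
G#3 up 13 semitones is A4.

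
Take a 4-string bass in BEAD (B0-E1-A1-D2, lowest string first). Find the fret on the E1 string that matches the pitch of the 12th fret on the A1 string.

Fret 12 on A1 is MIDI 33 + 12 = 45 (A2). On the E1 string (open MIDI 28), that pitch is 45 − 28 = fret 17.

17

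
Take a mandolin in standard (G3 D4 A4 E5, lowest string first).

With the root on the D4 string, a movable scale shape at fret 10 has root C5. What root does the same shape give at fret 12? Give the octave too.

Moving from fret 10 to fret 12 shifts the root by 2 semitones.
C5 up 2 semitones is D5.

D5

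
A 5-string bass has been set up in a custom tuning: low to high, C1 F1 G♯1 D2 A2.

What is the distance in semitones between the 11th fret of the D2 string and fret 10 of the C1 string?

15 semitones

D2 at fret 11 → C♯3 (MIDI 49); C1 at fret 10 → A♯1 (MIDI 34).
49 − 34 = 15, so the two pitches are 15 semitones apart, with C♯3 the higher.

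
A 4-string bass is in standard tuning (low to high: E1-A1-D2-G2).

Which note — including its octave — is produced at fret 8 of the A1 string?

Each fret is one semitone, so A1 + 8 = F2.

F2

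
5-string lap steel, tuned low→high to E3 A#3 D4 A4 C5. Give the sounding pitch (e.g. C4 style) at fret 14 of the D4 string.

D4 is MIDI 62. Adding 14 gives 76, which is E5.

E5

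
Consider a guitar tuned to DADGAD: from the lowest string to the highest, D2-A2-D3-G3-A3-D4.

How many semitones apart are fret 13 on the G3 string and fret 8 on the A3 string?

G3 at fret 13 → G#4 (MIDI 68); A3 at fret 8 → F4 (MIDI 65).
68 − 65 = 3, so the two pitches are 3 semitones apart, with G#4 the higher.

3 semitones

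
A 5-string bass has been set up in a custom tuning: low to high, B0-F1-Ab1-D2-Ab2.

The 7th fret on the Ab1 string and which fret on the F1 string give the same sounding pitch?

10

Fret 7 on Ab1 is MIDI 32 + 7 = 39 (Eb2). On the F1 string (open MIDI 29), that pitch is 39 − 29 = fret 10.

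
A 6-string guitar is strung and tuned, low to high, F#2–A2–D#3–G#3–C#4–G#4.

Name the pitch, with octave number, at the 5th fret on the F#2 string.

Each fret is one semitone, so F#2 + 5 = B2.

B2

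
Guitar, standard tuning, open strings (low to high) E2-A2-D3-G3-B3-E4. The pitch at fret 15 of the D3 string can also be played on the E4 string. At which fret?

D3 at fret 15 is D3 + 15 semitones = F4.
The open E4 string is 14 semitones above the open D3, so the same pitch on the E4 string lies at fret 15 − 14 = 1.

1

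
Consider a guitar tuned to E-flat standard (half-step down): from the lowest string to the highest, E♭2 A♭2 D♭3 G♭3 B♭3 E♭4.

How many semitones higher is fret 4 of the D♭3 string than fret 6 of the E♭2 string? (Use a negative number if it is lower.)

8 semitones

D♭3 at fret 4 → F3 (MIDI 53); E♭2 at fret 6 → A2 (MIDI 45).
53 − 45 = 8, so the two pitches are 8 semitones apart.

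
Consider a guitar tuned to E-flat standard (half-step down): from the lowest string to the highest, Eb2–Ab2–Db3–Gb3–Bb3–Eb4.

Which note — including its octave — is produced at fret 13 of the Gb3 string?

Each fret is one semitone, so Gb3 + 13 = G4.

G4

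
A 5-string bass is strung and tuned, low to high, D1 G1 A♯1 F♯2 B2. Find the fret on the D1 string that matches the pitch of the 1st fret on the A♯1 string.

9

Fret 1 on A♯1 is MIDI 34 + 1 = 35 (B1). On the D1 string (open MIDI 26), that pitch is 35 − 26 = fret 9.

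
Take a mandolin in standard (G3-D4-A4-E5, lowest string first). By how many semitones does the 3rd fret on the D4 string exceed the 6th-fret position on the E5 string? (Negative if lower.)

D4 at fret 3 → F4 (MIDI 65); E5 at fret 6 → A#5 (MIDI 82).
65 − 82 = -17, so the two pitches are 17 semitones apart.

-17 semitones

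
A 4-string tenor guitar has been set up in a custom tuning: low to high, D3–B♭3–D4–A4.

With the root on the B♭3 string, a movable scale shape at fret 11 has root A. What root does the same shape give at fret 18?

E

Moving from fret 11 to fret 18 shifts the root by 7 semitones.
A up 7 semitones is E.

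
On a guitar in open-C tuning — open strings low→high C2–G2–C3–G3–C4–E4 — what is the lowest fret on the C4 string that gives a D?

2

From C4, count semitones up the chromatic scale until reaching D: C–C#–D — 2 steps.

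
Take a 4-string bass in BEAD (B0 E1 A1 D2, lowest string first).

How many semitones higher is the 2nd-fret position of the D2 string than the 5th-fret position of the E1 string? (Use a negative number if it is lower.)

7 semitones

D2 at fret 2 → E2 (MIDI 40); E1 at fret 5 → A1 (MIDI 33).
40 − 33 = 7, so the two pitches are 7 semitones apart.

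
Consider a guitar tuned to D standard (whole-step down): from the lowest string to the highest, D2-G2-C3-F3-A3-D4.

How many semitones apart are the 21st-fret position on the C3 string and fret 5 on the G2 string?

C3 at fret 21 → A4 (MIDI 69); G2 at fret 5 → C3 (MIDI 48).
69 − 48 = 21, so the two pitches are 21 semitones apart, with A4 the higher.

21 semitones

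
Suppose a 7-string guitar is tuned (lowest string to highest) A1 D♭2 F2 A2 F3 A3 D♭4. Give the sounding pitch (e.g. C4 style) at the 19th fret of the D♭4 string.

A♭5

D♭4 is MIDI 61. Adding 19 gives 80, which is A♭5.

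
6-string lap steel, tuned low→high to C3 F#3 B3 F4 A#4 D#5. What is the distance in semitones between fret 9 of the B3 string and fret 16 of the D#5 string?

23 semitones

B3 at fret 9 → G#4 (MIDI 68); D#5 at fret 16 → G6 (MIDI 91).
68 − 91 = -23, so the two pitches are 23 semitones apart, with G6 the higher.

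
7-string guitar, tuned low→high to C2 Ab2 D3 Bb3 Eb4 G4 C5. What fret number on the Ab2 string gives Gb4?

22

Gb4 is 22 semitones above the open Ab2 (Ab–A–Bb–B–…–E–F–Gb), so it sits at fret 22.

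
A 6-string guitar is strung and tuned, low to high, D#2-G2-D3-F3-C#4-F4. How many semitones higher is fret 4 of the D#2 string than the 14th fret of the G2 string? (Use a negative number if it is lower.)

-14 semitones

D#2 at fret 4 → G2 (MIDI 43); G2 at fret 14 → A3 (MIDI 57).
43 − 57 = -14, so the two pitches are 14 semitones apart.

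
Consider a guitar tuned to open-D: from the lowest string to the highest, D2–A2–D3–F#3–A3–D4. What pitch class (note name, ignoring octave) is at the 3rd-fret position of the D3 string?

F

D3 is MIDI 50. Adding 3 gives 53; 53 mod 12 = 5, i.e. F.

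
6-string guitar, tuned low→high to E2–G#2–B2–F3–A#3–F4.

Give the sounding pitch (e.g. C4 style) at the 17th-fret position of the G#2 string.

The open G#2 string plus 17 semitones: G#–A–A#–B–…–B–C–C#.
The walk passes from B into C 2 times, so the octave number goes from 2 to 4.

C#4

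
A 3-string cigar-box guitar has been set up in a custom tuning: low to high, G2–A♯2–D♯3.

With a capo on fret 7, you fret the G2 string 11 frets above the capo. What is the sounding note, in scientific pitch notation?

C♯4

The capo raises the open G2 by 7 semitones to D3; fretting 11 more gives G2 + 7 + 11 = G2 + 18 semitones = C♯4.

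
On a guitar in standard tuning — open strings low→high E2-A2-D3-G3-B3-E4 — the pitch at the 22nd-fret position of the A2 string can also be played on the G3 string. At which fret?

12

A2 at fret 22 is A2 + 22 semitones = G4.
The open G3 string is 10 semitones above the open A2, so the same pitch on the G3 string lies at fret 22 − 10 = 12.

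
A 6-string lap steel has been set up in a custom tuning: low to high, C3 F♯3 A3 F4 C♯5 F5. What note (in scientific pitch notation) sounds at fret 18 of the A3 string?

A3 is MIDI 57. Adding 18 gives 75, which is D♯5.

D♯5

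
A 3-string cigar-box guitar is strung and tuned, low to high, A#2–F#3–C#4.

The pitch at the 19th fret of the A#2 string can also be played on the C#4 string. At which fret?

A#2 at fret 19 is A#2 + 19 semitones = F4.
The open C#4 string is 15 semitones above the open A#2, so the same pitch on the C#4 string lies at fret 19 − 15 = 4.

4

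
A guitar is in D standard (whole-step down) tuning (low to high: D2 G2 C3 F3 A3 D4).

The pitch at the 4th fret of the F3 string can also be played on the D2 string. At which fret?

Fret 4 on F3 is MIDI 53 + 4 = 57 (A3). On the D2 string (open MIDI 38), that pitch is 57 − 38 = fret 19.

19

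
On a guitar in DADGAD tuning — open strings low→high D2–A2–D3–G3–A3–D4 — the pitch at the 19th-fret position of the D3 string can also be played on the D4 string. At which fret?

Fret 19 on D3 is MIDI 50 + 19 = 69 (A4). On the D4 string (open MIDI 62), that pitch is 69 − 62 = fret 7.

7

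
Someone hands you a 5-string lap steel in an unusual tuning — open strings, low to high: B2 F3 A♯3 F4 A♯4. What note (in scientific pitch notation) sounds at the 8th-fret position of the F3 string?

C♯4

Each fret is one semitone, so F3 + 8 = C♯4.
(Equivalently spelled D♭4.)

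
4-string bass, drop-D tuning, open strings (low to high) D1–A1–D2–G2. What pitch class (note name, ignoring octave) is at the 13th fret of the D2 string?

D♯

Each fret is one semitone, so D2 + 13 = D♯.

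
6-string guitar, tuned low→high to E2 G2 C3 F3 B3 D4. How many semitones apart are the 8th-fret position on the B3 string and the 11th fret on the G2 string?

B3 at fret 8 → G4 (MIDI 67); G2 at fret 11 → G♭3 (MIDI 54).
67 − 54 = 13, so the two pitches are 13 semitones apart, with G4 the higher.

13 semitones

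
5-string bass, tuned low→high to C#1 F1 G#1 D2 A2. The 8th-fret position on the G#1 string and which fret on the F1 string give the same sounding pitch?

Fret 8 on G#1 is MIDI 32 + 8 = 40 (E2). On the F1 string (open MIDI 29), that pitch is 40 − 29 = fret 11.

11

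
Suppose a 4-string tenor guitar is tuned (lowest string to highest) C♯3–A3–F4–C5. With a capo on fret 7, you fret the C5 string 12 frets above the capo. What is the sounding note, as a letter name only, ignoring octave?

G

The capo raises the open C5 by 7 semitones to G5; fretting 12 more gives C5 + 7 + 12 = C5 + 19 semitones, landing on G.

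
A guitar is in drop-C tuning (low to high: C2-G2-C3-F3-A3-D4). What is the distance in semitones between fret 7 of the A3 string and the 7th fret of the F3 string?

A3 at fret 7 → E4 (MIDI 64); F3 at fret 7 → C4 (MIDI 60).
64 − 60 = 4, so the two pitches are 4 semitones apart, with E4 the higher.

4 semitones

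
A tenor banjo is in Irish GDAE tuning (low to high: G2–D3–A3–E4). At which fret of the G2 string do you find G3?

G3 is 12 semitones above the open G2 (G–G#–A–A#–…–F–F#–G), so it sits at fret 12.

12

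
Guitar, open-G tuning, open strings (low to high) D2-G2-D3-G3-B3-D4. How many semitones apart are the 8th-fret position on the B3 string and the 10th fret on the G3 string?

2 semitones

B3 at fret 8 → G4 (MIDI 67); G3 at fret 10 → F4 (MIDI 65).
67 − 65 = 2, so the two pitches are 2 semitones apart, with G4 the higher.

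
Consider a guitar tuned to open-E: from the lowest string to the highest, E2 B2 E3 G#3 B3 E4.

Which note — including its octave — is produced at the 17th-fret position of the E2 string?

Each fret is one semitone, so E2 + 17 = A3.

A3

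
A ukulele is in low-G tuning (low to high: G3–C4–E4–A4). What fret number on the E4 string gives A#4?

A#4 is 6 semitones above the open E4 (E–F–F#–G–G#–A–A#), so it sits at fret 6.

6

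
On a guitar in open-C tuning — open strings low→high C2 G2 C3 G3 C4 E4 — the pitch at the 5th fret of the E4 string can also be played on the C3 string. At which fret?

21

E4 at fret 5 is E4 + 5 semitones = A4.
The open C3 string is 16 semitones below the open E4, so the same pitch on the C3 string lies at fret 5 + 16 = 21.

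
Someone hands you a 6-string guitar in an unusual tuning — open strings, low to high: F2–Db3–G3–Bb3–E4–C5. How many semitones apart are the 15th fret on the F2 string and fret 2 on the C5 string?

F2 at fret 15 → Ab3 (MIDI 56); C5 at fret 2 → D5 (MIDI 74).
56 − 74 = -18, so the two pitches are 18 semitones apart, with D5 the higher.

18 semitones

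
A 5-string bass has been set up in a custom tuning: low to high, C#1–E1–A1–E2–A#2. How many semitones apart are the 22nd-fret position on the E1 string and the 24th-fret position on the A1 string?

E1 at fret 22 → D3 (MIDI 50); A1 at fret 24 → A3 (MIDI 57).
50 − 57 = -7, so the two pitches are 7 semitones apart, with A3 the higher.

7 semitones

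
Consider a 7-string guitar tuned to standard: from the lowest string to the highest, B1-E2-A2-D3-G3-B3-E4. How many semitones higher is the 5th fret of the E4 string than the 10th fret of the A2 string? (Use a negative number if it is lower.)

14 semitones

E4 at fret 5 → A4 (MIDI 69); A2 at fret 10 → G3 (MIDI 55).
69 − 55 = 14, so the two pitches are 14 semitones apart.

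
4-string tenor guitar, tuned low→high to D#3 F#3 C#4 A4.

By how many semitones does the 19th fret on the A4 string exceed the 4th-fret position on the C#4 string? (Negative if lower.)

A4 at fret 19 → E6 (MIDI 88); C#4 at fret 4 → F4 (MIDI 65).
88 − 65 = 23, so the two pitches are 23 semitones apart.

23 semitones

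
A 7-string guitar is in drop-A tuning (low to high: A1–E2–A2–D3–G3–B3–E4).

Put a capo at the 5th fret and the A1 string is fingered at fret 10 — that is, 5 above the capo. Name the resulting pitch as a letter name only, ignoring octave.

G

The capo raises the open A1 by 5 semitones to D2; fretting 5 more gives A1 + 5 + 5 = A1 + 10 semitones, landing on G.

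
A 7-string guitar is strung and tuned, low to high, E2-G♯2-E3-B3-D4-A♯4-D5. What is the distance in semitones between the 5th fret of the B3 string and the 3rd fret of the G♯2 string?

17 semitones

B3 at fret 5 → E4 (MIDI 64); G♯2 at fret 3 → B2 (MIDI 47).
64 − 47 = 17, so the two pitches are 17 semitones apart, with E4 the higher.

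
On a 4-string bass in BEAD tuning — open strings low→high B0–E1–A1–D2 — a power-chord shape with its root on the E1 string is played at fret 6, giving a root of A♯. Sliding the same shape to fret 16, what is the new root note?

G♯

Moving from fret 6 to fret 16 shifts the root by 10 semitones.
A♯ up 10 semitones is G♯.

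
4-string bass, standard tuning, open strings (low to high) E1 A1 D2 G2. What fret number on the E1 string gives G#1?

4

G#1 is 4 semitones above the open E1 (E–F–F#–G–G#), so it sits at fret 4.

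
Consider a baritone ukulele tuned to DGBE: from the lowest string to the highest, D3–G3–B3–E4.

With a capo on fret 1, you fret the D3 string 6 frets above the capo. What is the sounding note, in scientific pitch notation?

A3

The capo raises the open D3 by 1 semitone to D#3; fretting 6 more gives D3 + 1 + 6 = D3 + 7 semitones = A3.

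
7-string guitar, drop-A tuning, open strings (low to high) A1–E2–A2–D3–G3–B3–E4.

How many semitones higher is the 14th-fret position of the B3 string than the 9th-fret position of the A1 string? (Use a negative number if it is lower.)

B3 at fret 14 → C♯5 (MIDI 73); A1 at fret 9 → F♯2 (MIDI 42).
73 − 42 = 31, so the two pitches are 31 semitones apart.

31 semitones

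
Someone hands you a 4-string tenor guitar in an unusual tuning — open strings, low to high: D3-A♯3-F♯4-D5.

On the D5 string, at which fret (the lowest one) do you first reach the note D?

From D5, count semitones up the chromatic scale until reaching D: D — 0 steps.

0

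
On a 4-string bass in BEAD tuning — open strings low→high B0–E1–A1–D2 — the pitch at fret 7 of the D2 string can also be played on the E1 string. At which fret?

17

Fret 7 on D2 is MIDI 38 + 7 = 45 (A2). On the E1 string (open MIDI 28), that pitch is 45 − 28 = fret 17.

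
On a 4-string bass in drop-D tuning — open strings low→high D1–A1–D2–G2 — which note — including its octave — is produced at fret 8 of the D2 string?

The open D2 string plus 8 semitones: D–D#–E–F–F#–G–G#–A–A#.
No B→C boundary is crossed, so the octave stays at 2.

A#2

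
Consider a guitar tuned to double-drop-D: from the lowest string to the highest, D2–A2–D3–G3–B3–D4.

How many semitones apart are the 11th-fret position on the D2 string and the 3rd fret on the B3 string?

D2 at fret 11 → C♯3 (MIDI 49); B3 at fret 3 → D4 (MIDI 62).
49 − 62 = -13, so the two pitches are 13 semitones apart, with D4 the higher.

13 semitones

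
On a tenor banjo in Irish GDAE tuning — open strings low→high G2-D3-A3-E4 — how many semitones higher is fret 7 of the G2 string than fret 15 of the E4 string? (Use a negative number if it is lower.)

-29 semitones

G2 at fret 7 → D3 (MIDI 50); E4 at fret 15 → G5 (MIDI 79).
50 − 79 = -29, so the two pitches are 29 semitones apart.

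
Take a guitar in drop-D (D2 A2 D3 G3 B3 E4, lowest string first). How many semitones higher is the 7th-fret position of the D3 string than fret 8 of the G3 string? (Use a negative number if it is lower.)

-6 semitones

D3 at fret 7 → A3 (MIDI 57); G3 at fret 8 → D#4 (MIDI 63).
57 − 63 = -6, so the two pitches are 6 semitones apart.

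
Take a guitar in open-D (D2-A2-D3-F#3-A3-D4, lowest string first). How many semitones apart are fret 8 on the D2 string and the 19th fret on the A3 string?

30 semitones

D2 at fret 8 → A#2 (MIDI 46); A3 at fret 19 → E5 (MIDI 76).
46 − 76 = -30, so the two pitches are 30 semitones apart, with E5 the higher.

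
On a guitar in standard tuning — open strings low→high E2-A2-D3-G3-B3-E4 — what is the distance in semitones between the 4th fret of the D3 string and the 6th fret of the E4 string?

D3 at fret 4 → F#3 (MIDI 54); E4 at fret 6 → A#4 (MIDI 70).
54 − 70 = -16, so the two pitches are 16 semitones apart, with A#4 the higher.

16 semitones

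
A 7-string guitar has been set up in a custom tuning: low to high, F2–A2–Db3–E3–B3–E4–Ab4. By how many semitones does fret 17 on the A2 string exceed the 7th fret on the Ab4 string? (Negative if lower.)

-13 semitones

A2 at fret 17 → D4 (MIDI 62); Ab4 at fret 7 → Eb5 (MIDI 75).
62 − 75 = -13, so the two pitches are 13 semitones apart.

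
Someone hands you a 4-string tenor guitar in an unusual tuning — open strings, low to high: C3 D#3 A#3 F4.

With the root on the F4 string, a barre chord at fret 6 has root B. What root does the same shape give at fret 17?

Moving from fret 6 to fret 17 shifts the root by 11 semitones.
B up 11 semitones is A#.

A#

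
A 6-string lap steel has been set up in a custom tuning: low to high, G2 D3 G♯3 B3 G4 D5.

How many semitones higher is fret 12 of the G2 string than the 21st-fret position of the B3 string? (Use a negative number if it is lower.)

G2 at fret 12 → G3 (MIDI 55); B3 at fret 21 → G♯5 (MIDI 80).
55 − 80 = -25, so the two pitches are 25 semitones apart.

-25 semitones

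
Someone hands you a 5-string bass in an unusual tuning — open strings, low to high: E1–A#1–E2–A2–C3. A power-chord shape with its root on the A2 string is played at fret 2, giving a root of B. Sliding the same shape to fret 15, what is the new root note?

Moving from fret 2 to fret 15 shifts the root by 13 semitones.
B up 13 semitones is C.

C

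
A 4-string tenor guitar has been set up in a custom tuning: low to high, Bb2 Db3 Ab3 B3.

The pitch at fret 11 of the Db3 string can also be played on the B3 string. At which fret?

Fret 11 on Db3 is MIDI 49 + 11 = 60 (C4). On the B3 string (open MIDI 59), that pitch is 60 − 59 = fret 1.

1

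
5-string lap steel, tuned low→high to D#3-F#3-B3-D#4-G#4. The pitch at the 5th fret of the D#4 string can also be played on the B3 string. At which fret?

9

D#4 at fret 5 is D#4 + 5 semitones = G#4.
The open B3 string is 4 semitones below the open D#4, so the same pitch on the B3 string lies at fret 5 + 4 = 9.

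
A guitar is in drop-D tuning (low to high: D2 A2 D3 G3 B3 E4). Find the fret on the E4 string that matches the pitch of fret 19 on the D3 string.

5

Fret 19 on D3 is MIDI 50 + 19 = 69 (A4). On the E4 string (open MIDI 64), that pitch is 69 − 64 = fret 5.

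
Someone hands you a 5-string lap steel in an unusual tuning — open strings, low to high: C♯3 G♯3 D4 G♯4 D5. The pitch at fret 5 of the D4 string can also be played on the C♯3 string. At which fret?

18

D4 at fret 5 is D4 + 5 semitones = G4.
The open C♯3 string is 13 semitones below the open D4, so the same pitch on the C♯3 string lies at fret 5 + 13 = 18.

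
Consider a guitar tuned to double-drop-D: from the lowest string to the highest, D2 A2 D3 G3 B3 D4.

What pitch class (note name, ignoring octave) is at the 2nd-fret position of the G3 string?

A

G3 is MIDI 55. Adding 2 gives 57; 57 mod 12 = 9, i.e. A.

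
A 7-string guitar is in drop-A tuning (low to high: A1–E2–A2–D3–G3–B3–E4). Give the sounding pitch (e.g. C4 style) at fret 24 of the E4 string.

E4 is MIDI 64. Adding 24 gives 88, which is E6.

E6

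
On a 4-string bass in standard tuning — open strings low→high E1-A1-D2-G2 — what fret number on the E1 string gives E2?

E2 is 12 semitones above the open E1 (E–F–F#–G–…–D–D#–E), so it sits at fret 12.

12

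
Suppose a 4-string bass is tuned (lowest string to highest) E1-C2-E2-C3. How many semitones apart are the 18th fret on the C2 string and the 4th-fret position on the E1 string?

C2 at fret 18 → F#3 (MIDI 54); E1 at fret 4 → G#1 (MIDI 32).
54 − 32 = 22, so the two pitches are 22 semitones apart, with F#3 the higher.

22 semitones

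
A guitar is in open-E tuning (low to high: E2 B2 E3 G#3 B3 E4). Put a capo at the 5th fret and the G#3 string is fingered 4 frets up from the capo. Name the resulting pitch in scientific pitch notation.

F4

The capo raises the open G#3 by 5 semitones to C#4; fretting 4 more gives G#3 + 5 + 4 = G#3 + 9 semitones = F4.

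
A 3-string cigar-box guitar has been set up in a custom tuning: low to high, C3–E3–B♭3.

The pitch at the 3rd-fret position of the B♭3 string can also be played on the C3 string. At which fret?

B♭3 at fret 3 is B♭3 + 3 semitones = D♭4.
The open C3 string is 10 semitones below the open B♭3, so the same pitch on the C3 string lies at fret 3 + 10 = 13.

13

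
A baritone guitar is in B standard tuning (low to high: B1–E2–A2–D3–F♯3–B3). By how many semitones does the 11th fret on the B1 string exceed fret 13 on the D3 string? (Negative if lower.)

B1 at fret 11 → A♯2 (MIDI 46); D3 at fret 13 → D♯4 (MIDI 63).
46 − 63 = -17, so the two pitches are 17 semitones apart.

-17 semitones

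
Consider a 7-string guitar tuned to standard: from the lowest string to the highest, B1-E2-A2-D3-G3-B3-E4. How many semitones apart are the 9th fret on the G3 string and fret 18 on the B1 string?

11 semitones

G3 at fret 9 → E4 (MIDI 64); B1 at fret 18 → F3 (MIDI 53).
64 − 53 = 11, so the two pitches are 11 semitones apart, with E4 the higher.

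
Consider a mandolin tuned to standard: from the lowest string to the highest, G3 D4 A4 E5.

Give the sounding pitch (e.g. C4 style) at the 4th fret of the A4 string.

C#5

The open A4 string plus 4 semitones: A–A#–B–C–C#.
The walk passes from B into C once, so the octave number goes from 4 to 5.
(Equivalently spelled Db5.)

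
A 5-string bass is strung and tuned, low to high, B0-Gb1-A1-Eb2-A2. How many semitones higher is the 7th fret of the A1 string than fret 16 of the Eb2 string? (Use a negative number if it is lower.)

A1 at fret 7 → E2 (MIDI 40); Eb2 at fret 16 → G3 (MIDI 55).
40 − 55 = -15, so the two pitches are 15 semitones apart.

-15 semitones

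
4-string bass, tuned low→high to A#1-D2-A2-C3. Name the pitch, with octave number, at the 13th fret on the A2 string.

A2 is MIDI 45. Adding 13 gives 58, which is A#3.

A#3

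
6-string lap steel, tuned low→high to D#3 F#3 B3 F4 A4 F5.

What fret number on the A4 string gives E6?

E6 is 19 semitones above the open A4 (A–A#–B–C–…–D–D#–E), so it sits at fret 19.

19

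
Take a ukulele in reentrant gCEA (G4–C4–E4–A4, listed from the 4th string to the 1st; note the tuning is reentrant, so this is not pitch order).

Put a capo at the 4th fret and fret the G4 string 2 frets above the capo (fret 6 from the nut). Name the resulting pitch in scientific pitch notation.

The capo raises the open G4 by 4 semitones to B4; fretting 2 more gives G4 + 4 + 2 = G4 + 6 semitones = C♯5.
(Also written D♭.)

C♯5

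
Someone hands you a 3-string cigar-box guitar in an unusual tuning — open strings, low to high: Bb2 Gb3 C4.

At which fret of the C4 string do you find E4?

4

E4 is 4 semitones above the open C4 (C–Db–D–Eb–E), so it sits at fret 4.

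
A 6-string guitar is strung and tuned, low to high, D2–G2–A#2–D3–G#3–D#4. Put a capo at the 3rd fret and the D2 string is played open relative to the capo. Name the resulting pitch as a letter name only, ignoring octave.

The capo raises the open D2 by 3 semitones to F2; fretting 0 more gives D2 + 3 + 0 = D2 + 3 semitones, landing on F.

F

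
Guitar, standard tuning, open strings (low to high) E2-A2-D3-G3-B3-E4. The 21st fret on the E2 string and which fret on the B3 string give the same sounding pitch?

Fret 21 on E2 is MIDI 40 + 21 = 61 (C#4). On the B3 string (open MIDI 59), that pitch is 61 − 59 = fret 2.

2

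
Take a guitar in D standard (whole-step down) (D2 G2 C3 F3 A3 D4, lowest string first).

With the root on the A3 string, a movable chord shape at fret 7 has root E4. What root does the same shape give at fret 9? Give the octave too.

Moving from fret 7 to fret 9 shifts the root by 2 semitones.
E4 up 2 semitones is F#4.

F#4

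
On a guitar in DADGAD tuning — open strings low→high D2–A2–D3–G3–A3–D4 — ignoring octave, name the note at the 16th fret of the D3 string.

F♯

Each fret is one semitone, so D3 + 16 = F♯.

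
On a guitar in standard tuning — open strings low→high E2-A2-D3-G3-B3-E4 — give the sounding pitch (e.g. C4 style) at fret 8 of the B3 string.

B3 is MIDI 59. Adding 8 gives 67, which is G4.

G4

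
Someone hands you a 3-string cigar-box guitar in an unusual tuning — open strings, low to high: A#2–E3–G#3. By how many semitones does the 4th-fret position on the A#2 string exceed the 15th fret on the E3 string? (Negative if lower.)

-17 semitones

A#2 at fret 4 → D3 (MIDI 50); E3 at fret 15 → G4 (MIDI 67).
50 − 67 = -17, so the two pitches are 17 semitones apart.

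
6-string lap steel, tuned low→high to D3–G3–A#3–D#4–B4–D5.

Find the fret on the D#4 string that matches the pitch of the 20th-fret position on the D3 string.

Fret 20 on D3 is MIDI 50 + 20 = 70 (A#4). On the D#4 string (open MIDI 63), that pitch is 70 − 63 = fret 7.

7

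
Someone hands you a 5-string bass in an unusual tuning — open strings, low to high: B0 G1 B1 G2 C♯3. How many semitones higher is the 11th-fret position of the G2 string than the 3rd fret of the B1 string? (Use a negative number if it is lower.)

G2 at fret 11 → F♯3 (MIDI 54); B1 at fret 3 → D2 (MIDI 38).
54 − 38 = 16, so the two pitches are 16 semitones apart.

16 semitones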